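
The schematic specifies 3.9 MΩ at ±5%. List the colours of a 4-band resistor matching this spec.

orange, white, green, gold

3900000 Ω = 39 × 10^5.
3 → orange
9 → white
Multiplier 10^5 → green.
±5% tolerance → gold.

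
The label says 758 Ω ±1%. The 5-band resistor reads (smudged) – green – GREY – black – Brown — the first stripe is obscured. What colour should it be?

violet

758 Ω = 758 × 10^0.
The first band gives digit 7 of the significand, and 7 is violet.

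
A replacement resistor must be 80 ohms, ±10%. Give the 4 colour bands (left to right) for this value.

grey, black, black, silver

80 Ω = 80 × 10^0.
8 → grey
0 → black
Multiplier 10^0 → black.
±10% tolerance → silver.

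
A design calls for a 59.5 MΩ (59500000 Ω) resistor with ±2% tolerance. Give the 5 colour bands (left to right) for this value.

green, white, green, green, red

59500000 Ω = 595 × 10^5.
5 → green
9 → white
5 → green
Multiplier 10^5 → green.
±2% tolerance → red.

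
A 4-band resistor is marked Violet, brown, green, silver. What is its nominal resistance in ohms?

7100000 Ω

Violet → 7 (first significant figure)
Brown → 1 (second significant figure)
Green → ×10^5 multiplier
71 × 100000 = 7100000 Ω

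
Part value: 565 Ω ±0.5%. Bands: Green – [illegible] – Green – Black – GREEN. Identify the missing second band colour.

blue

565 Ω = 565 × 10^0.
The second band gives digit 6 of the significand, and 6 is blue.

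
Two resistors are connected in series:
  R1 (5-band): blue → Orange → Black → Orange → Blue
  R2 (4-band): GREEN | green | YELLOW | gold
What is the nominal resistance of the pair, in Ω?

R1: blue, orange, black → 630; orange ×10^3 → 630000 Ω.
R2: green, green → 55; yellow ×10^4 → 550000 Ω.
Series: 630000 + 550000 = 1180000 Ω.

1180000 Ω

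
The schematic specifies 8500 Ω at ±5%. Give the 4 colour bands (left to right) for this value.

grey, green, red, gold

8500 Ω = 85 × 10^2.
8 → grey
5 → green
Multiplier 10^2 → red.
±5% tolerance → gold.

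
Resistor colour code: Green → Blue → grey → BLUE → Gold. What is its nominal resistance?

Green → 5 (first significant figure)
Blue → 6 (second significant figure)
Grey → 8 (third significant figure)
Blue → ×10^6 multiplier
568 × 1000000 = 568000000 Ω

568000000 Ω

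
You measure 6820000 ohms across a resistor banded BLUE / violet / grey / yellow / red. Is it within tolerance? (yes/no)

Blue → 6 (first significant figure)
Violet → 7 (second significant figure)
Grey → 8 (third significant figure)
Yellow → ×10^4 multiplier
Red → ±2% tolerance
678 × 10000 = 6780000 Ω
Allowed range: 6644400 Ω to 6915600 Ω.
6820000 ohms lies inside that range.

yes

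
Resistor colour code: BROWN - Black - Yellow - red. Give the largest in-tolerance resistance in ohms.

102000 Ω

Brown → 1 (first significant figure)
Black → 0 (second significant figure)
Yellow → ×10^4 multiplier
Red → ±2% tolerance
10 × 10000 = 100000 Ω
Largest = 100000 × (1 + 2/100) = 102000 Ω.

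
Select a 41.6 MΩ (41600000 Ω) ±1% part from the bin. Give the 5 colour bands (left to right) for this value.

41600000 Ω = 416 × 10^5.
4 → yellow
1 → brown
6 → blue
Multiplier 10^5 → green.
±1% tolerance → brown.

yellow, brown, blue, green, brown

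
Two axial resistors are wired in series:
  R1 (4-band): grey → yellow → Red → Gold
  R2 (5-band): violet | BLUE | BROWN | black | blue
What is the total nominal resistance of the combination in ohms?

9161 Ω

R1: grey, yellow → 84; red ×10^2 → 8400 Ω.
R2: violet, blue, brown → 761; black ×1 → 761 Ω.
Series: 8400 + 761 = 9161 Ω.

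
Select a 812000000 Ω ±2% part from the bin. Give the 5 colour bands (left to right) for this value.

812000000 Ω = 812 × 10^6.
8 → grey
1 → brown
2 → red
Multiplier 10^6 → blue.
±2% tolerance → red.

grey, brown, red, blue, red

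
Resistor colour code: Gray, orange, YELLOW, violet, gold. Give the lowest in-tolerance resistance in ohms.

7923000000 Ω

Grey → 8 (first significant figure)
Orange → 3 (second significant figure)
Yellow → 4 (third significant figure)
Violet → ×10^7 multiplier
Gold → ±5% tolerance
834 × 10000000 = 8340000000 Ω
Lowest = 8340000000 × (1 − 5/100) = 7923000000 Ω.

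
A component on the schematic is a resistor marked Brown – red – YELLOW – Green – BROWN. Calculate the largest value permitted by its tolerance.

12524000 Ω

Brown → 1 (first significant figure)
Red → 2 (second significant figure)
Yellow → 4 (third significant figure)
Green → ×10^5 multiplier
Brown → ±1% tolerance
124 × 100000 = 12400000 Ω
Largest = 12400000 × (1 + 1/100) = 12524000 Ω.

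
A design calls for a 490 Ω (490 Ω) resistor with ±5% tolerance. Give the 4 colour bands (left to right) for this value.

490 Ω = 49 × 10^1.
4 → yellow
9 → white
Multiplier 10^1 → brown.
±5% tolerance → gold.

yellow, white, brown, gold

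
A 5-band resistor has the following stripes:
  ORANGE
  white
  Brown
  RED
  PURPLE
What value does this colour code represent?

39100 Ω

Orange → 3 (first significant figure)
White → 9 (second significant figure)
Brown → 1 (third significant figure)
Red → ×10^2 multiplier
391 × 100 = 39100 Ω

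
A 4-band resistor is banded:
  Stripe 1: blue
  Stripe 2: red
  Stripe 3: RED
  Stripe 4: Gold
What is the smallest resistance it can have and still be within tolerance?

Blue → 6 (first significant figure)
Red → 2 (second significant figure)
Red → ×10^2 multiplier
Gold → ±5% tolerance
62 × 100 = 6200 Ω
Smallest = 6200 × (1 − 5/100) = 5890 Ω.

5890 Ω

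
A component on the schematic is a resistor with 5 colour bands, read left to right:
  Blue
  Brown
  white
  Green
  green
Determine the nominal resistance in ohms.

61900000 Ω

Blue → 6 (first significant figure)
Brown → 1 (second significant figure)
White → 9 (third significant figure)
Green → ×10^5 multiplier
619 × 100000 = 61900000 Ω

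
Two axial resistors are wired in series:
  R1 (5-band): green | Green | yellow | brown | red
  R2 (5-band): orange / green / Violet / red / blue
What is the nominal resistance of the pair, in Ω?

R1: green, green, yellow → 554; brown ×10 → 5540 Ω.
R2: orange, green, violet → 357; red ×10^2 → 35700 Ω.
Series: 5540 + 35700 = 41240 Ω.

41240 Ω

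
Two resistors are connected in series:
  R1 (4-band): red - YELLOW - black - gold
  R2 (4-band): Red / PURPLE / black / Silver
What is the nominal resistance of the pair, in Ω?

R1: red, yellow → 24; black ×1 → 24 Ω.
R2: red, violet → 27; black ×1 → 27 Ω.
Series: 24 + 27 = 51 Ω.

51 Ω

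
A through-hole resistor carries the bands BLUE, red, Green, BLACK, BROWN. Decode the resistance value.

Blue → 6 (first significant figure)
Red → 2 (second significant figure)
Green → 5 (third significant figure)
Black → ×1 multiplier
625 × 1 = 625 Ω

625 Ω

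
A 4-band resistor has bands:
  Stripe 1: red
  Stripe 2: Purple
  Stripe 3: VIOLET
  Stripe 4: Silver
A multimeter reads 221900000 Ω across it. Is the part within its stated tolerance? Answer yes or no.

Red → 2 (first significant figure)
Violet → 7 (second significant figure)
Violet → ×10^7 multiplier
Silver → ±10% tolerance
27 × 10000000 = 270000000 Ω
Allowed range: 243000000 Ω to 297000000 Ω.
221900000 Ω lies outside that range.

no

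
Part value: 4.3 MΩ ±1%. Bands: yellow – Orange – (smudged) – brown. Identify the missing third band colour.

green

4300000 Ω = 43 × 10^5.
The third band is the multiplier, 10^5, which is green.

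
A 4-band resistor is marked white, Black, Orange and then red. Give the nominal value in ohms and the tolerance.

White → 9 (first significant figure)
Black → 0 (second significant figure)
Orange → ×10^3 multiplier
Red → ±2% tolerance
90 × 1000 = 90000 Ω

90000 Ω ±2%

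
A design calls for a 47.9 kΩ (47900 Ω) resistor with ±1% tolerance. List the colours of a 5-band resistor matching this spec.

47900 Ω = 479 × 10^2.
4 → yellow
7 → violet
9 → white
Multiplier 10^2 → red.
±1% tolerance → brown.

yellow, violet, white, red, brown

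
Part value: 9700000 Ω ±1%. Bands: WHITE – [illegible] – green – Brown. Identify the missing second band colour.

9700000 Ω = 97 × 10^5.
The second band gives digit 7 of the significand, and 7 is violet.

violet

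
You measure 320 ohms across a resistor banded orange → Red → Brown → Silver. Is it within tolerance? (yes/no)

yes

Orange → 3 (first significant figure)
Red → 2 (second significant figure)
Brown → ×10 multiplier
Silver → ±10% tolerance
32 × 10 = 320 Ω
Allowed range: 288 Ω to 352 Ω.
320 ohms lies inside that range.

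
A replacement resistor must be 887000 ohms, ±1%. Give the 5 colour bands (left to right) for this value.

grey, grey, violet, orange, brown

887000 Ω = 887 × 10^3.
8 → grey
8 → grey
7 → violet
Multiplier 10^3 → orange.
±1% tolerance → brown.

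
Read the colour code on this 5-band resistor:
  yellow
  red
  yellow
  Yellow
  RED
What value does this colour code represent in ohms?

4240000 Ω

Yellow → 4 (first significant figure)
Red → 2 (second significant figure)
Yellow → 4 (third significant figure)
Yellow → ×10^4 multiplier
424 × 10000 = 4240000 Ω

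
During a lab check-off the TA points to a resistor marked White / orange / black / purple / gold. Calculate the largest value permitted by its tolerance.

White → 9 (first significant figure)
Orange → 3 (second significant figure)
Black → 0 (third significant figure)
Violet → ×10^7 multiplier
Gold → ±5% tolerance
930 × 10000000 = 9300000000 Ω
Largest = 9300000000 × (1 + 5/100) = 9765000000 Ω.

9765000000 Ω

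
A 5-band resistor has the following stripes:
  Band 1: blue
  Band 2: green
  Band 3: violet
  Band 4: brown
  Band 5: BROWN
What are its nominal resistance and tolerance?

6570 Ω ±1%

Blue → 6 (first significant figure)
Green → 5 (second significant figure)
Violet → 7 (third significant figure)
Brown → ×10 multiplier
Brown → ±1% tolerance
657 × 10 = 6570 Ω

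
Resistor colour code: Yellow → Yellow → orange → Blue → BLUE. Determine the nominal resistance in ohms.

Yellow → 4 (first significant figure)
Yellow → 4 (second significant figure)
Orange → 3 (third significant figure)
Blue → ×10^6 multiplier
443 × 1000000 = 443000000 Ω

443000000 Ω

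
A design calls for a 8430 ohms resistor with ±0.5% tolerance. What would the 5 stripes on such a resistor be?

grey, yellow, orange, brown, green

8430 Ω = 843 × 10^1.
8 → grey
4 → yellow
3 → orange
Multiplier 10^1 → brown.
±0.5% tolerance → green.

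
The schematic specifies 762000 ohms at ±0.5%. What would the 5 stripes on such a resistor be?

762000 Ω = 762 × 10^3.
7 → violet
6 → blue
2 → red
Multiplier 10^3 → orange.
±0.5% tolerance → green.

violet, blue, red, orange, green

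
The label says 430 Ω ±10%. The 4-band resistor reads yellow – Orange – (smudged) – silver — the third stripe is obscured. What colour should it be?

430 Ω = 43 × 10^1.
The third band is the multiplier, 10^1, which is brown.

brown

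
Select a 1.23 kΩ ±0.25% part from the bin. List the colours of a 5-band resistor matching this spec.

1230 Ω = 123 × 10^1.
1 → brown
2 → red
3 → orange
Multiplier 10^1 → brown.
±0.25% tolerance → blue.

brown, red, orange, brown, blue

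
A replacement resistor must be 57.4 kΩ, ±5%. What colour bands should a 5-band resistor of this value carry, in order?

green, violet, yellow, red, gold

57400 Ω = 574 × 10^2.
5 → green
7 → violet
4 → yellow
Multiplier 10^2 → red.
±5% tolerance → gold.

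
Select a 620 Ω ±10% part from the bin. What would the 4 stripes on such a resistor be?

620 Ω = 62 × 10^1.
6 → blue
2 → red
Multiplier 10^1 → brown.
±10% tolerance → silver.

blue, red, brown, silver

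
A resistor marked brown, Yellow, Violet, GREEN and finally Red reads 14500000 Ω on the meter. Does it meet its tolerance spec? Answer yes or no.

yes

Brown → 1 (first significant figure)
Yellow → 4 (second significant figure)
Violet → 7 (third significant figure)
Green → ×10^5 multiplier
Red → ±2% tolerance
147 × 100000 = 14700000 Ω
Allowed range: 14406000 Ω to 14994000 Ω.
14500000 Ω lies inside that range.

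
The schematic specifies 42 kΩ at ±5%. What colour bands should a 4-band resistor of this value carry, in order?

yellow, red, orange, gold

42000 Ω = 42 × 10^3.
4 → yellow
2 → red
Multiplier 10^3 → orange.
±5% tolerance → gold.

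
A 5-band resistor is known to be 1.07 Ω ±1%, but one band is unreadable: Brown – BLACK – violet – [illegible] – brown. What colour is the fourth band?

silver

1.07 Ω = 107 × 10^-2.
The fourth band is the multiplier, 10^-2, which is silver.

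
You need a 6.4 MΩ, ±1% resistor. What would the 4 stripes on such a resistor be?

6400000 Ω = 64 × 10^5.
6 → blue
4 → yellow
Multiplier 10^5 → green.
±1% tolerance → brown.

blue, yellow, green, brown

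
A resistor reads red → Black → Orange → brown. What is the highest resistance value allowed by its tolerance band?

20200 Ω

Red → 2 (first significant figure)
Black → 0 (second significant figure)
Orange → ×10^3 multiplier
Brown → ±1% tolerance
20 × 1000 = 20000 Ω
Highest = 20000 × (1 + 1/100) = 20200 Ω.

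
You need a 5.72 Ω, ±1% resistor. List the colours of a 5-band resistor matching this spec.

5.72 Ω = 572 × 10^-2.
5 → green
7 → violet
2 → red
Multiplier 10^-2 → silver.
±1% tolerance → brown.

green, violet, red, silver, brown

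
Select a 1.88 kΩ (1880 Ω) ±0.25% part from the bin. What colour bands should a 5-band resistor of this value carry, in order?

1880 Ω = 188 × 10^1.
1 → brown
8 → grey
8 → grey
Multiplier 10^1 → brown.
±0.25% tolerance → blue.

brown, grey, grey, brown, blue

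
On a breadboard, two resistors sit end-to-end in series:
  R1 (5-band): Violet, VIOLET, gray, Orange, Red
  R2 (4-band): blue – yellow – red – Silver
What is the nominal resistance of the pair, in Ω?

784400 Ω

R1: violet, violet, grey → 778; orange ×10^3 → 778000 Ω.
R2: blue, yellow → 64; red ×10^2 → 6400 Ω.
Series: 778000 + 6400 = 784400 Ω.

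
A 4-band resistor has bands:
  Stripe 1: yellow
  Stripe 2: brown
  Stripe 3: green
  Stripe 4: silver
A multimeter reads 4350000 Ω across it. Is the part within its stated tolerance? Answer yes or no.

yes

Yellow → 4 (first significant figure)
Brown → 1 (second significant figure)
Green → ×10^5 multiplier
Silver → ±10% tolerance
41 × 100000 = 4100000 Ω
Allowed range: 3690000 Ω to 4510000 Ω.
4350000 Ω lies inside that range.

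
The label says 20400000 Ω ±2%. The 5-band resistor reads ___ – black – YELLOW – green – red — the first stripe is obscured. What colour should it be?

20400000 Ω = 204 × 10^5.
The first band gives digit 2 of the significand, and 2 is red.

red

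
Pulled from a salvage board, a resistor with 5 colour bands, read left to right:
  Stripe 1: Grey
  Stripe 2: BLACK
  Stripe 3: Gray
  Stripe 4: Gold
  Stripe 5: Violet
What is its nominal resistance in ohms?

80.8 Ω

Grey → 8 (first significant figure)
Black → 0 (second significant figure)
Grey → 8 (third significant figure)
Gold → ×0.1 multiplier
808 × 0.1 = 80.8 Ω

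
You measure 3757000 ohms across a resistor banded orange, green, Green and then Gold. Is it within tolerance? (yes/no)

Orange → 3 (first significant figure)
Green → 5 (second significant figure)
Green → ×10^5 multiplier
Gold → ±5% tolerance
35 × 100000 = 3500000 Ω
Allowed range: 3325000 Ω to 3675000 Ω.
3757000 ohms lies outside that range.

no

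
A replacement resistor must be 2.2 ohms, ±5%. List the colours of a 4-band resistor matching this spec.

red, red, gold, gold

2.2 Ω = 22 × 10^-1.
2 → red
2 → red
Multiplier 10^-1 → gold.
±5% tolerance → gold.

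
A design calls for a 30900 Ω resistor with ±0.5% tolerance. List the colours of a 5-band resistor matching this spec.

30900 Ω = 309 × 10^2.
3 → orange
0 → black
9 → white
Multiplier 10^2 → red.
±0.5% tolerance → green.

orange, black, white, red, green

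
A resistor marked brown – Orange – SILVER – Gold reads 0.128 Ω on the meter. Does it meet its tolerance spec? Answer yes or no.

Brown → 1 (first significant figure)
Orange → 3 (second significant figure)
Silver → ×0.01 multiplier
Gold → ±5% tolerance
13 × 0.01 = 0.13 Ω
Allowed range: 0.1235 Ω to 0.1365 Ω.
0.128 Ω lies inside that range.

yes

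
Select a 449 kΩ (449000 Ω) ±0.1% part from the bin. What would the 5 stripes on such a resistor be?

yellow, yellow, white, orange, violet

449000 Ω = 449 × 10^3.
4 → yellow
4 → yellow
9 → white
Multiplier 10^3 → orange.
±0.1% tolerance → violet.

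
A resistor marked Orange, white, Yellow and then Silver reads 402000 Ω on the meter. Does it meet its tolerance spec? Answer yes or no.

yes

Orange → 3 (first significant figure)
White → 9 (second significant figure)
Yellow → ×10^4 multiplier
Silver → ±10% tolerance
39 × 10000 = 390000 Ω
Allowed range: 351000 Ω to 429000 Ω.
402000 Ω lies inside that range.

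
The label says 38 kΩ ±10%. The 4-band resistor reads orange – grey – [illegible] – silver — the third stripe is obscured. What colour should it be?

38000 Ω = 38 × 10^3.
The third band is the multiplier, 10^3, which is orange.

orange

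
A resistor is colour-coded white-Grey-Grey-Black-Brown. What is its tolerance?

±1%

The last band, brown, is the tolerance band.
Brown corresponds to ±1%.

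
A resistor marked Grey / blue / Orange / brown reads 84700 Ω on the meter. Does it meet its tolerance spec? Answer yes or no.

Grey → 8 (first significant figure)
Blue → 6 (second significant figure)
Orange → ×10^3 multiplier
Brown → ±1% tolerance
86 × 1000 = 86000 Ω
Allowed range: 85140 Ω to 86860 Ω.
84700 Ω lies outside that range.

no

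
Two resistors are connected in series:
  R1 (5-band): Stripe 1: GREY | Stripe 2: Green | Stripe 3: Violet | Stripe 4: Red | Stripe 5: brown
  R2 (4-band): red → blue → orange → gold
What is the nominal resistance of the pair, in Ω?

111700 Ω

R1: grey, green, violet → 857; red ×10^2 → 85700 Ω.
R2: red, blue → 26; orange ×10^3 → 26000 Ω.
Series: 85700 + 26000 = 111700 Ω.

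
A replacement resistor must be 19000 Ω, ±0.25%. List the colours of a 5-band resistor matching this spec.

brown, white, black, red, blue

19000 Ω = 190 × 10^2.
1 → brown
9 → white
0 → black
Multiplier 10^2 → red.
±0.25% tolerance → blue.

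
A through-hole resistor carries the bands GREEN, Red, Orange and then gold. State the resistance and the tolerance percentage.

52000 Ω ±5%

Green → 5 (first significant figure)
Red → 2 (second significant figure)
Orange → ×10^3 multiplier
Gold → ±5% tolerance
52 × 1000 = 52000 Ω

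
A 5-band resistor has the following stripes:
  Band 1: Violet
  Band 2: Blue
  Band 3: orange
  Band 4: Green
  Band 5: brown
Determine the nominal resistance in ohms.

Violet → 7 (first significant figure)
Blue → 6 (second significant figure)
Orange → 3 (third significant figure)
Green → ×10^5 multiplier
763 × 100000 = 76300000 Ω

76300000 Ω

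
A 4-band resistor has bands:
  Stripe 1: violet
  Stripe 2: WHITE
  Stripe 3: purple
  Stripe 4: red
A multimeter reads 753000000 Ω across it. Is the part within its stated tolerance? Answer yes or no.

Violet → 7 (first significant figure)
White → 9 (second significant figure)
Violet → ×10^7 multiplier
Red → ±2% tolerance
79 × 10000000 = 790000000 Ω
Allowed range: 774200000 Ω to 805800000 Ω.
753000000 Ω lies outside that range.

no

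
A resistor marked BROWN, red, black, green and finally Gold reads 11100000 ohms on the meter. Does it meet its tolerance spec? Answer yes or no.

Brown → 1 (first significant figure)
Red → 2 (second significant figure)
Black → 0 (third significant figure)
Green → ×10^5 multiplier
Gold → ±5% tolerance
120 × 100000 = 12000000 Ω
Allowed range: 11400000 Ω to 12600000 Ω.
11100000 ohms lies outside that range.

no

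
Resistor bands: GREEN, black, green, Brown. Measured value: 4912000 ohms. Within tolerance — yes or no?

Green → 5 (first significant figure)
Black → 0 (second significant figure)
Green → ×10^5 multiplier
Brown → ±1% tolerance
50 × 100000 = 5000000 Ω
Allowed range: 4950000 Ω to 5050000 Ω.
4912000 ohms lies outside that range.

no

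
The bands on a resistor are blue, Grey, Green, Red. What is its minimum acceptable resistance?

6664000 Ω

Blue → 6 (first significant figure)
Grey → 8 (second significant figure)
Green → ×10^5 multiplier
Red → ±2% tolerance
68 × 100000 = 6800000 Ω
Minimum = 6800000 × (1 − 2/100) = 6664000 Ω.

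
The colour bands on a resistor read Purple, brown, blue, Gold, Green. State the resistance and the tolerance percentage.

71.6 Ω ±0.5%

Violet → 7 (first significant figure)
Brown → 1 (second significant figure)
Blue → 6 (third significant figure)
Gold → ×0.1 multiplier
Green → ±0.5% tolerance
716 × 0.1 = 71.6 Ω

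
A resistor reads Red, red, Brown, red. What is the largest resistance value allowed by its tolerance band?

Red → 2 (first significant figure)
Red → 2 (second significant figure)
Brown → ×10 multiplier
Red → ±2% tolerance
22 × 10 = 220 Ω
Largest = 220 × (1 + 2/100) = 224.4 Ω.

224.4 Ω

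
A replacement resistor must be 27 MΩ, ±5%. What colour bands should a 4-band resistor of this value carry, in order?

red, violet, blue, gold

27000000 Ω = 27 × 10^6.
2 → red
7 → violet
Multiplier 10^6 → blue.
±5% tolerance → gold.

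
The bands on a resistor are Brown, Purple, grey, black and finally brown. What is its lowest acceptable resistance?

176.22 Ω

Brown → 1 (first significant figure)
Violet → 7 (second significant figure)
Grey → 8 (third significant figure)
Black → ×1 multiplier
Brown → ±1% tolerance
178 × 1 = 178 Ω
Lowest = 178 × (1 − 1/100) = 176.22 Ω.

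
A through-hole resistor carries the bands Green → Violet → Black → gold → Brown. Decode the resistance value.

Green → 5 (first significant figure)
Violet → 7 (second significant figure)
Black → 0 (third significant figure)
Gold → ×0.1 multiplier
570 × 0.1 = 57 Ω

57 Ω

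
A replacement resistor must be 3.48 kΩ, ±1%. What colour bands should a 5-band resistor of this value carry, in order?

orange, yellow, grey, brown, brown

3480 Ω = 348 × 10^1.
3 → orange
4 → yellow
8 → grey
Multiplier 10^1 → brown.
±1% tolerance → brown.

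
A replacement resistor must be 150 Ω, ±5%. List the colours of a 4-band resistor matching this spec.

brown, green, brown, gold

150 Ω = 15 × 10^1.
1 → brown
5 → green
Multiplier 10^1 → brown.
±5% tolerance → gold.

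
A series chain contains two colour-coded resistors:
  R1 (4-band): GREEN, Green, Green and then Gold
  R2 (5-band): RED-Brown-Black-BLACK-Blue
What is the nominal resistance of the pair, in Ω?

R1: green, green → 55; green ×10^5 → 5500000 Ω.
R2: red, brown, black → 210; black ×1 → 210 Ω.
Series: 5500000 + 210 = 5500210 Ω.

5500210 Ω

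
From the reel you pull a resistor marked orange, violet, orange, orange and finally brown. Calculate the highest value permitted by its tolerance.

376730 Ω

Orange → 3 (first significant figure)
Violet → 7 (second significant figure)
Orange → 3 (third significant figure)
Orange → ×10^3 multiplier
Brown → ±1% tolerance
373 × 1000 = 373000 Ω
Highest = 373000 × (1 + 1/100) = 376730 Ω.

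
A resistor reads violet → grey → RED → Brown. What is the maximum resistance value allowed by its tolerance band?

7878 Ω

Violet → 7 (first significant figure)
Grey → 8 (second significant figure)
Red → ×10^2 multiplier
Brown → ±1% tolerance
78 × 100 = 7800 Ω
Maximum = 7800 × (1 + 1/100) = 7878 Ω.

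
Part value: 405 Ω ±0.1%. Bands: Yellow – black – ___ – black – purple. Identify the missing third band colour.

green

405 Ω = 405 × 10^0.
The third band gives digit 5 of the significand, and 5 is green.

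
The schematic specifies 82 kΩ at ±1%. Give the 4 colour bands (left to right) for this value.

82000 Ω = 82 × 10^3.
8 → grey
2 → red
Multiplier 10^3 → orange.
±1% tolerance → brown.

grey, red, orange, brown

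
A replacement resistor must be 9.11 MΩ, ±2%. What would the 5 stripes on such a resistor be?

9110000 Ω = 911 × 10^4.
9 → white
1 → brown
1 → brown
Multiplier 10^4 → yellow.
±2% tolerance → red.

white, brown, brown, yellow, red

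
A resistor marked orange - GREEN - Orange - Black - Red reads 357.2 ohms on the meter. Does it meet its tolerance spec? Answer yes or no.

Orange → 3 (first significant figure)
Green → 5 (second significant figure)
Orange → 3 (third significant figure)
Black → ×1 multiplier
Red → ±2% tolerance
353 × 1 = 353 Ω
Allowed range: 345.94 Ω to 360.06 Ω.
357.2 ohms lies inside that range.

yes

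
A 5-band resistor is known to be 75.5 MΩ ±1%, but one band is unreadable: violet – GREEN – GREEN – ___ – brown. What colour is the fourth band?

75500000 Ω = 755 × 10^5.
The fourth band is the multiplier, 10^5, which is green.

green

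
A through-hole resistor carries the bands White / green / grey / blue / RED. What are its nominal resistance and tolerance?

White → 9 (first significant figure)
Green → 5 (second significant figure)
Grey → 8 (third significant figure)
Blue → ×10^6 multiplier
Red → ±2% tolerance
958 × 1000000 = 958000000 Ω

958000000 Ω ±2%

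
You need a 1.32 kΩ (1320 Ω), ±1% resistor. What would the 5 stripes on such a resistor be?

brown, orange, red, brown, brown

1320 Ω = 132 × 10^1.
1 → brown
3 → orange
2 → red
Multiplier 10^1 → brown.
±1% tolerance → brown.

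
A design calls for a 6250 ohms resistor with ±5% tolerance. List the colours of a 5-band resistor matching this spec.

blue, red, green, brown, gold

6250 Ω = 625 × 10^1.
6 → blue
2 → red
5 → green
Multiplier 10^1 → brown.
±5% tolerance → gold.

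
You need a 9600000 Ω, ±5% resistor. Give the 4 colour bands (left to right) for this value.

9600000 Ω = 96 × 10^5.
9 → white
6 → blue
Multiplier 10^5 → green.
±5% tolerance → gold.

white, blue, green, gold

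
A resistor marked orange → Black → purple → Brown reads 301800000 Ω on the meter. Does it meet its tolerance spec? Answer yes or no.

Orange → 3 (first significant figure)
Black → 0 (second significant figure)
Violet → ×10^7 multiplier
Brown → ±1% tolerance
30 × 10000000 = 300000000 Ω
Allowed range: 297000000 Ω to 303000000 Ω.
301800000 Ω lies inside that range.

yes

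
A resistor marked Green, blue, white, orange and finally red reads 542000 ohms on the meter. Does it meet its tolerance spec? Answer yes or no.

Green → 5 (first significant figure)
Blue → 6 (second significant figure)
White → 9 (third significant figure)
Orange → ×10^3 multiplier
Red → ±2% tolerance
569 × 1000 = 569000 Ω
Allowed range: 557620 Ω to 580380 Ω.
542000 ohms lies outside that range.

no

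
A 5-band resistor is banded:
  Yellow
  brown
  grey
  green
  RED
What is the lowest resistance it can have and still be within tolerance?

40964000 Ω

Yellow → 4 (first significant figure)
Brown → 1 (second significant figure)
Grey → 8 (third significant figure)
Green → ×10^5 multiplier
Red → ±2% tolerance
418 × 100000 = 41800000 Ω
Lowest = 41800000 × (1 − 2/100) = 40964000 Ω.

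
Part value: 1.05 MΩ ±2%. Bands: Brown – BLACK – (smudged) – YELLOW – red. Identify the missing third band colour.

1050000 Ω = 105 × 10^4.
The third band gives digit 5 of the significand, and 5 is green.

green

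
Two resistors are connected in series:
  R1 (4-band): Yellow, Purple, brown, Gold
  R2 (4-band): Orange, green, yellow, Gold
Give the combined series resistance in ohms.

350470 Ω

R1: yellow, violet → 47; brown ×10 → 470 Ω.
R2: orange, green → 35; yellow ×10^4 → 350000 Ω.
Series: 470 + 350000 = 350470 Ω.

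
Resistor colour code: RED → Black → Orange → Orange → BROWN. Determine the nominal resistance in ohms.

Red → 2 (first significant figure)
Black → 0 (second significant figure)
Orange → 3 (third significant figure)
Orange → ×10^3 multiplier
203 × 1000 = 203000 Ω

203000 Ω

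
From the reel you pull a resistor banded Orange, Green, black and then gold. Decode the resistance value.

Orange → 3 (first significant figure)
Green → 5 (second significant figure)
Black → ×1 multiplier
35 × 1 = 35 Ω

35 Ω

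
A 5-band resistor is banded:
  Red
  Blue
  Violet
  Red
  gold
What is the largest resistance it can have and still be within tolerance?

Red → 2 (first significant figure)
Blue → 6 (second significant figure)
Violet → 7 (third significant figure)
Red → ×10^2 multiplier
Gold → ±5% tolerance
267 × 100 = 26700 Ω
Largest = 26700 × (1 + 5/100) = 28035 Ω.

28035 Ω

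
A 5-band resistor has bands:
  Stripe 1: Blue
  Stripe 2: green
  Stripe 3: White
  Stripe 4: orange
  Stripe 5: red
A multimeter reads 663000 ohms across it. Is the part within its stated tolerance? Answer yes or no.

Blue → 6 (first significant figure)
Green → 5 (second significant figure)
White → 9 (third significant figure)
Orange → ×10^3 multiplier
Red → ±2% tolerance
659 × 1000 = 659000 Ω
Allowed range: 645820 Ω to 672180 Ω.
663000 ohms lies inside that range.

yes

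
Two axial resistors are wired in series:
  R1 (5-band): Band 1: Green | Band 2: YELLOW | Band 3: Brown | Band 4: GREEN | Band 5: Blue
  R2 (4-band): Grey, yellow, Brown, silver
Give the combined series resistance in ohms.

R1: green, yellow, brown → 541; green ×10^5 → 54100000 Ω.
R2: grey, yellow → 84; brown ×10 → 840 Ω.
Series: 54100000 + 840 = 54100840 Ω.

54100840 Ω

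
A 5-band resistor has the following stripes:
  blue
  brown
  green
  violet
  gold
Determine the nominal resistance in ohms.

6150000000 Ω

Blue → 6 (first significant figure)
Brown → 1 (second significant figure)
Green → 5 (third significant figure)
Violet → ×10^7 multiplier
615 × 10000000 = 6150000000 Ω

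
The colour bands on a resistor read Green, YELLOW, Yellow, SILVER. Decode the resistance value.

Green → 5 (first significant figure)
Yellow → 4 (second significant figure)
Yellow → ×10^4 multiplier
54 × 10000 = 540000 Ω

540000 Ω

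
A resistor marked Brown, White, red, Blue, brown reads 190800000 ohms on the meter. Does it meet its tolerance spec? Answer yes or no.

Brown → 1 (first significant figure)
White → 9 (second significant figure)
Red → 2 (third significant figure)
Blue → ×10^6 multiplier
Brown → ±1% tolerance
192 × 1000000 = 192000000 Ω
Allowed range: 190080000 Ω to 193920000 Ω.
190800000 ohms lies inside that range.

yes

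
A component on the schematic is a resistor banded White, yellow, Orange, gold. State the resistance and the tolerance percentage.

94000 Ω ±5%

White → 9 (first significant figure)
Yellow → 4 (second significant figure)
Orange → ×10^3 multiplier
Gold → ±5% tolerance
94 × 1000 = 94000 Ω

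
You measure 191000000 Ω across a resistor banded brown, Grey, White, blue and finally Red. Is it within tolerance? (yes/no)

yes

Brown → 1 (first significant figure)
Grey → 8 (second significant figure)
White → 9 (third significant figure)
Blue → ×10^6 multiplier
Red → ±2% tolerance
189 × 1000000 = 189000000 Ω
Allowed range: 185220000 Ω to 192780000 Ω.
191000000 Ω lies inside that range.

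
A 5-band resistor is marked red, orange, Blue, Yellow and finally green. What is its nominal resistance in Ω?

Red → 2 (first significant figure)
Orange → 3 (second significant figure)
Blue → 6 (third significant figure)
Yellow → ×10^4 multiplier
236 × 10000 = 2360000 Ω

2360000 Ω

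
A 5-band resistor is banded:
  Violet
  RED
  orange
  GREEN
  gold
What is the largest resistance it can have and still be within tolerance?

75915000 Ω

Violet → 7 (first significant figure)
Red → 2 (second significant figure)
Orange → 3 (third significant figure)
Green → ×10^5 multiplier
Gold → ±5% tolerance
723 × 100000 = 72300000 Ω
Largest = 72300000 × (1 + 5/100) = 75915000 Ω.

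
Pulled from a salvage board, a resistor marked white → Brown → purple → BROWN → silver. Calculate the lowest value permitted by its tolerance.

8253 Ω

White → 9 (first significant figure)
Brown → 1 (second significant figure)
Violet → 7 (third significant figure)
Brown → ×10 multiplier
Silver → ±10% tolerance
917 × 10 = 9170 Ω
Lowest = 9170 × (1 − 10/100) = 8253 Ω.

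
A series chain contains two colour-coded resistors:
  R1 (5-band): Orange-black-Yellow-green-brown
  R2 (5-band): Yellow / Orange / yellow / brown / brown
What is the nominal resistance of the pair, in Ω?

R1: orange, black, yellow → 304; green ×10^5 → 30400000 Ω.
R2: yellow, orange, yellow → 434; brown ×10 → 4340 Ω.
Series: 30400000 + 4340 = 30404340 Ω.

30404340 Ω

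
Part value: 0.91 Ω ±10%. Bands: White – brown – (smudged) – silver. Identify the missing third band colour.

0.91 Ω = 91 × 10^-2.
The third band is the multiplier, 10^-2, which is silver.

silver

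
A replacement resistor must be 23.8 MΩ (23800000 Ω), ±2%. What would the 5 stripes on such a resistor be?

23800000 Ω = 238 × 10^5.
2 → red
3 → orange
8 → grey
Multiplier 10^5 → green.
±2% tolerance → red.

red, orange, grey, green, red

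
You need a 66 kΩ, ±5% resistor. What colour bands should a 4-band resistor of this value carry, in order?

blue, blue, orange, gold

66000 Ω = 66 × 10^3.
6 → blue
6 → blue
Multiplier 10^3 → orange.
±5% tolerance → gold.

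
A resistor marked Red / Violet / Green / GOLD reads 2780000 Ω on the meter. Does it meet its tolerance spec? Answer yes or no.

yes

Red → 2 (first significant figure)
Violet → 7 (second significant figure)
Green → ×10^5 multiplier
Gold → ±5% tolerance
27 × 100000 = 2700000 Ω
Allowed range: 2565000 Ω to 2835000 Ω.
2780000 Ω lies inside that range.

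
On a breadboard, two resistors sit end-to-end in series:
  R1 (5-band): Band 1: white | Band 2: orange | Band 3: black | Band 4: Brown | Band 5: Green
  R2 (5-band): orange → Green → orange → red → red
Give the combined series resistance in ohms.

R1: white, orange, black → 930; brown ×10 → 9300 Ω.
R2: orange, green, orange → 353; red ×10^2 → 35300 Ω.
Series: 9300 + 35300 = 44600 Ω.

44600 Ω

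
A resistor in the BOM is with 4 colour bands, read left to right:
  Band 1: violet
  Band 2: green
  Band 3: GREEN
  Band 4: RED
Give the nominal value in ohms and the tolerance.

Violet → 7 (first significant figure)
Green → 5 (second significant figure)
Green → ×10^5 multiplier
Red → ±2% tolerance
75 × 100000 = 7500000 Ω

7500000 Ω ±2%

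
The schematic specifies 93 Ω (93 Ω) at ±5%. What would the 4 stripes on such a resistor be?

93 Ω = 93 × 10^0.
9 → white
3 → orange
Multiplier 10^0 → black.
±5% tolerance → gold.

white, orange, black, gold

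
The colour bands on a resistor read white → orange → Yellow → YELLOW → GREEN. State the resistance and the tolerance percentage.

White → 9 (first significant figure)
Orange → 3 (second significant figure)
Yellow → 4 (third significant figure)
Yellow → ×10^4 multiplier
Green → ±0.5% tolerance
934 × 10000 = 9340000 Ω

9340000 Ω ±0.5%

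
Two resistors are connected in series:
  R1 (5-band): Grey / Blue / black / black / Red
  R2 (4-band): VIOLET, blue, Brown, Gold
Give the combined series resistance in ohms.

1620 Ω

R1: grey, blue, black → 860; black ×1 → 860 Ω.
R2: violet, blue → 76; brown ×10 → 760 Ω.
Series: 860 + 760 = 1620 Ω.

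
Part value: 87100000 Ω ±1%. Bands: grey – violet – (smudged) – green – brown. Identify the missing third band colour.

brown

87100000 Ω = 871 × 10^5.
The third band gives digit 1 of the significand, and 1 is brown.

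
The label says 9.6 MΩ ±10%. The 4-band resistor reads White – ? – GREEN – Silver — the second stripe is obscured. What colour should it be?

9600000 Ω = 96 × 10^5.
The second band gives digit 6 of the significand, and 6 is blue.

blue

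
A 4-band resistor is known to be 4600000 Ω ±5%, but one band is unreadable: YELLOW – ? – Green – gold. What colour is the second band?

4600000 Ω = 46 × 10^5.
The second band gives digit 6 of the significand, and 6 is blue.

blue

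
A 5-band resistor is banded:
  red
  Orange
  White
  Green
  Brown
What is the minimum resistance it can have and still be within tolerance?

Red → 2 (first significant figure)
Orange → 3 (second significant figure)
White → 9 (third significant figure)
Green → ×10^5 multiplier
Brown → ±1% tolerance
239 × 100000 = 23900000 Ω
Minimum = 23900000 × (1 − 1/100) = 23661000 Ω.

23661000 Ω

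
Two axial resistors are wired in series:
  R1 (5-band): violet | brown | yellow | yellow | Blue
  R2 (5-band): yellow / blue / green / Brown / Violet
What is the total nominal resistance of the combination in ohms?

7144650 Ω

R1: violet, brown, yellow → 714; yellow ×10^4 → 7140000 Ω.
R2: yellow, blue, green → 465; brown ×10 → 4650 Ω.
Series: 7140000 + 4650 = 7144650 Ω.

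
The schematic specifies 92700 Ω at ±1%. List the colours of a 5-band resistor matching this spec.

white, red, violet, red, brown

92700 Ω = 927 × 10^2.
9 → white
2 → red
7 → violet
Multiplier 10^2 → red.
±1% tolerance → brown.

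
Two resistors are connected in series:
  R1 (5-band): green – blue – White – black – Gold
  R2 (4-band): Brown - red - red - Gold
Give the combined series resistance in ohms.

R1: green, blue, white → 569; black ×1 → 569 Ω.
R2: brown, red → 12; red ×10^2 → 1200 Ω.
Series: 569 + 1200 = 1769 Ω.

1769 Ω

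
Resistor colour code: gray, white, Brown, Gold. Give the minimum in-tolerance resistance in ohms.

Grey → 8 (first significant figure)
White → 9 (second significant figure)
Brown → ×10 multiplier
Gold → ±5% tolerance
89 × 10 = 890 Ω
Minimum = 890 × (1 − 5/100) = 845.5 Ω.

845.5 Ω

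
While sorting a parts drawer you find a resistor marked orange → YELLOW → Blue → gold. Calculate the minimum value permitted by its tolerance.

32300000 Ω

Orange → 3 (first significant figure)
Yellow → 4 (second significant figure)
Blue → ×10^6 multiplier
Gold → ±5% tolerance
34 × 1000000 = 34000000 Ω
Minimum = 34000000 × (1 − 5/100) = 32300000 Ω.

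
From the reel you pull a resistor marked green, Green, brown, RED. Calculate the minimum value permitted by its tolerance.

Green → 5 (first significant figure)
Green → 5 (second significant figure)
Brown → ×10 multiplier
Red → ±2% tolerance
55 × 10 = 550 Ω
Minimum = 550 × (1 − 2/100) = 539 Ω.

539 Ω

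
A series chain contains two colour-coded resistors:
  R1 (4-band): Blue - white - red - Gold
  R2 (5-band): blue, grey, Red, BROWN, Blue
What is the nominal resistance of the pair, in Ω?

13720 Ω

R1: blue, white → 69; red ×10^2 → 6900 Ω.
R2: blue, grey, red → 682; brown ×10 → 6820 Ω.
Series: 6900 + 6820 = 13720 Ω.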